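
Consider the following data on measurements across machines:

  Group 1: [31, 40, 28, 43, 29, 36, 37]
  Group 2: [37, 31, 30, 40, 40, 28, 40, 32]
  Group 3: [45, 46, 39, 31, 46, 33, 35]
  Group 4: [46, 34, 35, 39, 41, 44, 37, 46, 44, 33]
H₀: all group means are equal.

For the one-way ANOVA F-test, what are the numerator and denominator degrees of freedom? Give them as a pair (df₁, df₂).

degrees of freedom = [3, 28]

k = 4 groups, N = 32 total
df = (k−1, N−k) = (4−1, 32−4) = (3, 28)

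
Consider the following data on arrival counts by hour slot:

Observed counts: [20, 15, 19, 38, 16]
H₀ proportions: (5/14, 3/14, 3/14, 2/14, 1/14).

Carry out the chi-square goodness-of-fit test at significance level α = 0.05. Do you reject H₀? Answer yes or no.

reject H₀: yes

n = 108; E_i = n·p_i = [38.57, 23.14, 23.14, 15.43, 7.71]
χ² = (20−38.57)²/38.57 + (15−23.14)²/23.14 + (19−23.14)²/23.14 + (38−15.43)²/15.43 + (16−7.71)²/7.71 = 54.4691
df = 4
p-value (upper-tail) = 0.00000
At α=0.05: p < α → reject H₀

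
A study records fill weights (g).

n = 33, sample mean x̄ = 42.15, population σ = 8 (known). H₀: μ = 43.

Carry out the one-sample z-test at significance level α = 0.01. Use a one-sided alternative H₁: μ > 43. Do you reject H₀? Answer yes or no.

reject H₀: no

SE = σ/√n = 8/√33 = 1.3926
z = (x̄−μ₀)/SE = (42.15−43)/1.3926 = -0.6104
p-value (one-sided, H₁ greater) = 0.72919
At α=0.01: p ≥ α → fail to reject H₀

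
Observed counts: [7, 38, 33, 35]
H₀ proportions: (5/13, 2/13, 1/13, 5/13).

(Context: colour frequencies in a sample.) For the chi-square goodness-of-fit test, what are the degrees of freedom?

df = k − 1 = 4 − 1 = 3

degrees of freedom = 3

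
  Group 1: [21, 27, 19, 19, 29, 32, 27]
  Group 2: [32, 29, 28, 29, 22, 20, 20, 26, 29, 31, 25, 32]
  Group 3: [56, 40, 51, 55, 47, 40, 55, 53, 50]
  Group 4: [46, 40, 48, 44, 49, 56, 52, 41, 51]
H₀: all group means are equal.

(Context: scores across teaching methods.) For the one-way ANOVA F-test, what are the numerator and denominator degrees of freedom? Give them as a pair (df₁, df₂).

k = 4 groups, N = 37 total
df = (k−1, N−k) = (4−1, 37−4) = (3, 33)

degrees of freedom = [3, 33]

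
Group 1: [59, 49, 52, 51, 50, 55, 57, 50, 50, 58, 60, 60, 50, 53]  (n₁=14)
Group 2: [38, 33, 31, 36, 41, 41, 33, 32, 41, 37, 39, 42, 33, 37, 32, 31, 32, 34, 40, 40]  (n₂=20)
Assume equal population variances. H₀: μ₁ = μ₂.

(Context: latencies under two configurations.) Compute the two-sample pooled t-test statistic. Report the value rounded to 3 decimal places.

test statistic = 12.700

x̄₁=53.857, s₁=4.167, n₁=14
x̄₂=36.150, s₂=3.884, n₂=20
s_p² = [13·4.167² + 19·3.884²]/32 = 16.0083
SE = √(s_p²·(1/14+1/20)) = 1.3942
t = (53.857−36.150)/1.3942 = 12.7004
df = 32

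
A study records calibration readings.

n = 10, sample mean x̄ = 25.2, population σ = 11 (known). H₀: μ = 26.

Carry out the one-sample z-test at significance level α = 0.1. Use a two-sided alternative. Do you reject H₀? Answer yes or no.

reject H₀: no

SE = σ/√n = 11/√10 = 3.4785
z = (x̄−μ₀)/SE = (25.2−26)/3.4785 = -0.2300
p-value (two-sided) = 0.81810
At α=0.1: p ≥ α → fail to reject H₀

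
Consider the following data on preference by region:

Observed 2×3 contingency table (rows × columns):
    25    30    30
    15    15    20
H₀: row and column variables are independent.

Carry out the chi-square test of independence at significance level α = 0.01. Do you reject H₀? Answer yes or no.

reject H₀: no

Row totals [85, 50], col totals [40, 45, 50], n=135
χ² = (25−25.19)²/25.19 + (30−28.33)²/28.33 + (30−31.48)²/31.48 + (15−14.81)²/14.81 + (15−16.67)²/16.67 + (20−18.52)²/18.52 = 0.4566
df = 2
p-value (upper-tail) = 0.79588
At α=0.01: p ≥ α → fail to reject H₀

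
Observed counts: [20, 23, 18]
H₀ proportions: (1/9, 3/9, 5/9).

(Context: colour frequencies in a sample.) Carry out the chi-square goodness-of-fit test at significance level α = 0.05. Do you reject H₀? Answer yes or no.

reject H₀: yes

n = 61; E_i = n·p_i = [6.78, 20.33, 33.89]
χ² = (20−6.78)²/6.78 + (23−20.33)²/20.33 + (18−33.89)²/33.89 = 33.5934
df = 2
p-value (upper-tail) = 0.00000
At α=0.05: p < α → reject H₀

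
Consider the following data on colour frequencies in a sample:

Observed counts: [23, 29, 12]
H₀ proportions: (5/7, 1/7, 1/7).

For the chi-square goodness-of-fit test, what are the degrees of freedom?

degrees of freedom = 2

df = k − 1 = 3 − 1 = 2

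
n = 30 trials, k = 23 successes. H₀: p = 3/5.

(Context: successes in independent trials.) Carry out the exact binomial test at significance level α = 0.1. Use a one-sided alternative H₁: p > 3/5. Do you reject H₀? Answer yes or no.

reject H₀: yes

Exact binomial: n=30, k=23, p₀=3/5=0.6000
P(X≥23) from Σ C(n,i)·p₀^i·(1−p₀)^(n−i)
p-value (one-sided, H₁ greater) = 0.04352
At α=0.1: p < α → reject H₀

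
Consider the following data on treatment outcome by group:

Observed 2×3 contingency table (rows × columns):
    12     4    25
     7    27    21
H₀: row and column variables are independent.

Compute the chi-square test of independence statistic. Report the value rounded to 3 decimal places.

test statistic = 17.049

Row totals [41, 55], col totals [19, 31, 46], n=96
χ² = (12−8.11)²/8.11 + (4−13.24)²/13.24 + (25−19.65)²/19.65 + (7−10.89)²/10.89 + (27−17.76)²/17.76 + (21−26.35)²/26.35 = 17.0491
df = 2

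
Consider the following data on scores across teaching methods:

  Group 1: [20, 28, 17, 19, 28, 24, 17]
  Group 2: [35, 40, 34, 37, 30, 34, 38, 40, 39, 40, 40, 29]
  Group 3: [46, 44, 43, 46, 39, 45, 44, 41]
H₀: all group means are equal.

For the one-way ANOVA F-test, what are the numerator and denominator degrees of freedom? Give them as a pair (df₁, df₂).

k = 3 groups, N = 27 total
df = (k−1, N−k) = (3−1, 27−3) = (2, 24)

degrees of freedom = [2, 24]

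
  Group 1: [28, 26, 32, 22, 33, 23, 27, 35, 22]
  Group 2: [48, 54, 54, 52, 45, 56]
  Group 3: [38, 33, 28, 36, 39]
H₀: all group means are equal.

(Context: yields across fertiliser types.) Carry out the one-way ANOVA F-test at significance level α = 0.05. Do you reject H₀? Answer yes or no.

reject H₀: yes

Group means [27.56, 51.50, 34.80], grand mean 36.550
SSB = Σnᵢ(x̄ᵢ−x̄)² = 2084.428; SSW = ΣΣ(x−x̄ᵢ)² = 356.522
MSB = 2084.428/2 = 1042.2139; MSW = 356.522/17 = 20.9719
F = MSB/MSW = 49.6957
df = (2, 17)
p-value (upper-tail) = 0.00000
At α=0.05: p < α → reject H₀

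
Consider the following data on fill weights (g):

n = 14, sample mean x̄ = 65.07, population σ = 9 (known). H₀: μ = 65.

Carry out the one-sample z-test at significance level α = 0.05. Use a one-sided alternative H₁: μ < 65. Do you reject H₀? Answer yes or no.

SE = σ/√n = 9/√14 = 2.4054
z = (x̄−μ₀)/SE = (65.07−65)/2.4054 = 0.0291
p-value (one-sided, H₁ less) = 0.51161
At α=0.05: p ≥ α → fail to reject H₀

reject H₀: no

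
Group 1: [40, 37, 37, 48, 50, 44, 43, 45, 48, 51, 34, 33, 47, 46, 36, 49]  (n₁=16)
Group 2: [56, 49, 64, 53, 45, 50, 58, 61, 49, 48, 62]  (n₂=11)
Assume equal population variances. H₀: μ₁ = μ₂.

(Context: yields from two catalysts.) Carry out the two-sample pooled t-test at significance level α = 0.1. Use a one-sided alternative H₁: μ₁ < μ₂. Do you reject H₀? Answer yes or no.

x̄₁=43.000, s₁=6.000, n₁=16
x̄₂=54.091, s₂=6.457, n₂=11
s_p² = [15·6.000² + 10·6.457²]/25 = 38.2764
SE = √(s_p²·(1/16+1/11)) = 2.4232
t = (43.000−54.091)/2.4232 = -4.5770
df = 25
p-value (one-sided, H₁ less) = 0.00006
At α=0.1: p < α → reject H₀

reject H₀: yes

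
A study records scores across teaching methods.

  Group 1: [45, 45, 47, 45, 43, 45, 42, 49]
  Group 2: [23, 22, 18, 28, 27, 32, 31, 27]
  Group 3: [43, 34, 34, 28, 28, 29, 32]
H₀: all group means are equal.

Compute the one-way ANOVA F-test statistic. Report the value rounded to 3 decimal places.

Group means [45.12, 26.00, 32.57], grand mean 34.652
SSB = Σnᵢ(x̄ᵢ−x̄)² = 1506.628; SSW = ΣΣ(x−x̄ᵢ)² = 356.589
MSB = 1506.628/2 = 753.3141; MSW = 356.589/20 = 17.8295
F = MSB/MSW = 42.2511
df = (2, 20)

test statistic = 42.251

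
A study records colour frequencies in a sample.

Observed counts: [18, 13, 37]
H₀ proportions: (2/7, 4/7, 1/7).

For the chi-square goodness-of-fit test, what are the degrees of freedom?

df = k − 1 = 3 − 1 = 2

degrees of freedom = 2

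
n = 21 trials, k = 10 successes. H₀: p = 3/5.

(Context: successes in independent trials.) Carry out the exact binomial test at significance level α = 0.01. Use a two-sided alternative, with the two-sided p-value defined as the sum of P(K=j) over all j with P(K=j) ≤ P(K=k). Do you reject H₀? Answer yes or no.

reject H₀: no

Exact binomial: n=21, k=10, p₀=3/5=0.6000
P(X=j) = C(n,j)·p₀^j·(1−p₀)^(n−j); p = Σ P(X=j) over j with P(X=j) ≤ P(X=10)
p-value (two-sided) = 0.27012
At α=0.01: p ≥ α → fail to reject H₀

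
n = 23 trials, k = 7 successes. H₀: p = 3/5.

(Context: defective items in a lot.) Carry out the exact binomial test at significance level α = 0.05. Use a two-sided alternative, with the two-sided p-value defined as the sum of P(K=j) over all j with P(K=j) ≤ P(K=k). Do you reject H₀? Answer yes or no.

reject H₀: yes

Exact binomial: n=23, k=7, p₀=3/5=0.6000
P(X=j) = C(n,j)·p₀^j·(1−p₀)^(n−j); p = Σ P(X=j) over j with P(X=j) ≤ P(X=7)
p-value (two-sided) = 0.00499
At α=0.05: p < α → reject H₀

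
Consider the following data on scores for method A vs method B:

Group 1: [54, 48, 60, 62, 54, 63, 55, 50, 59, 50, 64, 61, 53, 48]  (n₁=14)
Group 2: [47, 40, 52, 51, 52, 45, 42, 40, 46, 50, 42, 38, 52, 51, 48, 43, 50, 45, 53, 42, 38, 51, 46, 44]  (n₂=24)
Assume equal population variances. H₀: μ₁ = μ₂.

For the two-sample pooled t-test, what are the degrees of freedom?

degrees of freedom = 36

df = n₁ + n₂ − 2 = 14 + 24 − 2 = 36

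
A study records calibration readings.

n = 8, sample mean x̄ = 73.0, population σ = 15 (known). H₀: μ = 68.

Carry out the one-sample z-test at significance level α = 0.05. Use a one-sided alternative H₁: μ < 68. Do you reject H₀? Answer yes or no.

SE = σ/√n = 15/√8 = 5.3033
z = (x̄−μ₀)/SE = (73.0−68)/5.3033 = 0.9428
p-value (one-sided, H₁ less) = 0.82711
At α=0.05: p ≥ α → fail to reject H₀

reject H₀: no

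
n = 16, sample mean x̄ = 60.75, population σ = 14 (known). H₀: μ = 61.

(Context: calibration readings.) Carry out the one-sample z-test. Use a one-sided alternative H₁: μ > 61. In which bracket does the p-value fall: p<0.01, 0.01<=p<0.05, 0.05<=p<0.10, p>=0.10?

p-value bracket: p>=0.10

SE = σ/√n = 14/√16 = 3.5000
z = (x̄−μ₀)/SE = (60.75−61)/3.5000 = -0.0714
p-value (one-sided, H₁ greater) = 0.52847
→ bracket: p>=0.10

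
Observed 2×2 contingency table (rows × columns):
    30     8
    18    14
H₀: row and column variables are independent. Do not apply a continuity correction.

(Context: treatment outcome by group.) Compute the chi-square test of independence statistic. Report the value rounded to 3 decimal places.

Row totals [38, 32], col totals [48, 22], n=70
χ² = (30−26.06)²/26.06 + (8−11.94)²/11.94 + (18−21.94)²/21.94 + (14−10.06)²/10.06 = 4.1526
df = 1

test statistic = 4.153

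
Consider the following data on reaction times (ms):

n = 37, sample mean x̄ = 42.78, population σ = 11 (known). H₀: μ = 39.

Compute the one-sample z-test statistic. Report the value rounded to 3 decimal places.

test statistic = 2.090

SE = σ/√n = 11/√37 = 1.8084
z = (x̄−μ₀)/SE = (42.78−39)/1.8084 = 2.0903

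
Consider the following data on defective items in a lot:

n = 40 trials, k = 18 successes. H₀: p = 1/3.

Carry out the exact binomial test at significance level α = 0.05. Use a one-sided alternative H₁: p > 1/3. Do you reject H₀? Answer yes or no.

Exact binomial: n=40, k=18, p₀=1/3=0.3333
P(X≥18) from Σ C(n,i)·p₀^i·(1−p₀)^(n−i)
p-value (one-sided, H₁ greater) = 0.08320
At α=0.05: p ≥ α → fail to reject H₀

reject H₀: no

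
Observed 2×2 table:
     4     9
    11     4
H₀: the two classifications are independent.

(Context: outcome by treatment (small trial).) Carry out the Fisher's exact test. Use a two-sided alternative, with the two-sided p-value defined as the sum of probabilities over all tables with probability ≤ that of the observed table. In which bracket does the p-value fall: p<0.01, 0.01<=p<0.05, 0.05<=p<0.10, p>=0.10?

p-value bracket: 0.05<=p<0.10

Margins: r₁=13, r₂=15, c₁=15, c₂=13, n=28
p_obs = C(13,4)·C(15,11)/C(28,15); sum pmf over tables with pmf ≤ p_obs
p-value (two-sided) = 0.05571
→ bracket: 0.05<=p<0.10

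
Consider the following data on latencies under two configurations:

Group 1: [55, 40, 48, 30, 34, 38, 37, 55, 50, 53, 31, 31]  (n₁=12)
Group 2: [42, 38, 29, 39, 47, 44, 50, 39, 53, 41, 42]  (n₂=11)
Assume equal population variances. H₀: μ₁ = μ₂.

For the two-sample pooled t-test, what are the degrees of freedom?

degrees of freedom = 21

df = n₁ + n₂ − 2 = 12 + 11 − 2 = 21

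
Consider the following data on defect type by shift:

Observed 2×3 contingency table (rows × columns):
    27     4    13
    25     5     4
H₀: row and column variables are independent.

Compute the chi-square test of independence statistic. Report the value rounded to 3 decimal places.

test statistic = 3.732

Row totals [44, 34], col totals [52, 9, 17], n=78
χ² = (27−29.33)²/29.33 + (4−5.08)²/5.08 + (13−9.59)²/9.59 + (25−22.67)²/22.67 + (5−3.92)²/3.92 + (4−7.41)²/7.41 = 3.7320
df = 2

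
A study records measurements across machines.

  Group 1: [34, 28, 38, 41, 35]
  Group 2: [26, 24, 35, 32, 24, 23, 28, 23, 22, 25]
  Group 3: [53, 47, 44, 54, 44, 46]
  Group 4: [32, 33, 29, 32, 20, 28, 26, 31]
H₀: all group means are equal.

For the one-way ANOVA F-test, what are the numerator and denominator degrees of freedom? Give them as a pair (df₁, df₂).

degrees of freedom = [3, 25]

k = 4 groups, N = 29 total
df = (k−1, N−k) = (4−1, 29−4) = (3, 25)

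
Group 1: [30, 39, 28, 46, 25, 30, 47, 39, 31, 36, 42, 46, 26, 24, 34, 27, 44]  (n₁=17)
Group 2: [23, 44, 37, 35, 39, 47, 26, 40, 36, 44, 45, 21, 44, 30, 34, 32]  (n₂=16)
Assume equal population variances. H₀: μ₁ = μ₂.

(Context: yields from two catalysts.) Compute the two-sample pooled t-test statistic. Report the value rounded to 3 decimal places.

test statistic = -0.401

x̄₁=34.941, s₁=8.027, n₁=17
x̄₂=36.062, s₂=8.045, n₂=16
s_p² = [16·8.027² + 15·8.045²]/31 = 64.5767
SE = √(s_p²·(1/17+1/16)) = 2.7990
t = (34.941−36.062)/2.7990 = -0.4006
df = 31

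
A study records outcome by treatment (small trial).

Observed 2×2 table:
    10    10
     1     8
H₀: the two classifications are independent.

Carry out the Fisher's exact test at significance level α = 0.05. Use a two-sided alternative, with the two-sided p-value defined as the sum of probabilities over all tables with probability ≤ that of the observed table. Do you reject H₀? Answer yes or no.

reject H₀: no

Margins: r₁=20, r₂=9, c₁=11, c₂=18, n=29
p_obs = C(20,10)·C(9,1)/C(29,11); sum pmf over tables with pmf ≤ p_obs
p-value (two-sided) = 0.09590
At α=0.05: p ≥ α → fail to reject H₀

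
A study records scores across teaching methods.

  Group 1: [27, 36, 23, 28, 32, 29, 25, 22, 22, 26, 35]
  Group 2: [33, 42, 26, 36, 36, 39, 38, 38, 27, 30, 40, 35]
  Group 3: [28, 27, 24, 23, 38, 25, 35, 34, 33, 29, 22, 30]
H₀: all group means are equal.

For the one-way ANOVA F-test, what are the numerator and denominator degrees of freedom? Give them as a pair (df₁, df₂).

k = 3 groups, N = 35 total
df = (k−1, N−k) = (3−1, 35−3) = (2, 32)

degrees of freedom = [2, 32]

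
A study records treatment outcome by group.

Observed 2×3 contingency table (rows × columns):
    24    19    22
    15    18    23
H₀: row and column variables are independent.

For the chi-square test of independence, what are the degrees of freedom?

df = (r−1)(c−1) = (2−1)·(3−1) = 2

degrees of freedom = 2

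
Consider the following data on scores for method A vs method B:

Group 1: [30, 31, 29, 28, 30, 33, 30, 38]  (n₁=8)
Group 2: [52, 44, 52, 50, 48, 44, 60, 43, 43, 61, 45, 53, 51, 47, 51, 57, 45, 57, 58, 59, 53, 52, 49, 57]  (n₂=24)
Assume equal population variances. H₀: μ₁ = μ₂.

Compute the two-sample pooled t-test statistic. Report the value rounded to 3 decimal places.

x̄₁=31.125, s₁=3.137, n₁=8
x̄₂=51.292, s₂=5.668, n₂=24
s_p² = [7·3.137² + 23·5.668²]/30 = 26.9278
SE = √(s_p²·(1/8+1/24)) = 2.1185
t = (31.125−51.292)/2.1185 = -9.5194
df = 30

test statistic = -9.519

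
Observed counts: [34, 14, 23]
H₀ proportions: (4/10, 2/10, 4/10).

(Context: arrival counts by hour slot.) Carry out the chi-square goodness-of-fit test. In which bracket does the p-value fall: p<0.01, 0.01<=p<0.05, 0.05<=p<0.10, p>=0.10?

p-value bracket: p>=0.10

n = 71; E_i = n·p_i = [28.40, 14.20, 28.40]
χ² = (34−28.40)²/28.40 + (14−14.20)²/14.20 + (23−28.40)²/28.40 = 2.1338
df = 2
p-value (upper-tail) = 0.34407
→ bracket: p>=0.10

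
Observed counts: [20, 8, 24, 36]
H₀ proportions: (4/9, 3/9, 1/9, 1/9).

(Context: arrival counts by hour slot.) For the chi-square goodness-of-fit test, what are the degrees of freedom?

df = k − 1 = 4 − 1 = 3

degrees of freedom = 3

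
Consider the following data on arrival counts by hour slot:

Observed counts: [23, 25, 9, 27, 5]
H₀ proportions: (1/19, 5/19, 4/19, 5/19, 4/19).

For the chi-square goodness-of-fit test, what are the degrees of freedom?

degrees of freedom = 4

df = k − 1 = 5 − 1 = 4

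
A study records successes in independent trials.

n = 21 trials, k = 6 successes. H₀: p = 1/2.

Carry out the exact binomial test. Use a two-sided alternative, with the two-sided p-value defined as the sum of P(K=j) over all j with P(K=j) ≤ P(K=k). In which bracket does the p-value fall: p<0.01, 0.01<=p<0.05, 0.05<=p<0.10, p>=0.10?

Exact binomial: n=21, k=6, p₀=1/2=0.5000
P(X=j) = C(n,j)·p₀^j·(1−p₀)^(n−j); p = Σ P(X=j) over j with P(X=j) ≤ P(X=6)
p-value (two-sided) = 0.07835
→ bracket: 0.05<=p<0.10

p-value bracket: 0.05<=p<0.10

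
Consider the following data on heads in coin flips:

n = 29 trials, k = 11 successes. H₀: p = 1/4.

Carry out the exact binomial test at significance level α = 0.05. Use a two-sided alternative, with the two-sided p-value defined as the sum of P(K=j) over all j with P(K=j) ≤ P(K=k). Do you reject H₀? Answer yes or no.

reject H₀: no

Exact binomial: n=29, k=11, p₀=1/4=0.2500
P(X=j) = C(n,j)·p₀^j·(1−p₀)^(n−j); p = Σ P(X=j) over j with P(X=j) ≤ P(X=11)
p-value (two-sided) = 0.13104
At α=0.05: p ≥ α → fail to reject H₀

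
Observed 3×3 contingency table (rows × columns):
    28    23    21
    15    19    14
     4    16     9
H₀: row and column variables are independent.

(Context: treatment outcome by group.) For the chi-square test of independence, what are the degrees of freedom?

degrees of freedom = 4

df = (r−1)(c−1) = (3−1)·(3−1) = 4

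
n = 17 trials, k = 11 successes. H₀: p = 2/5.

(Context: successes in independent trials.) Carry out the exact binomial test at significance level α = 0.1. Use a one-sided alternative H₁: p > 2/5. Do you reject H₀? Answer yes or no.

reject H₀: yes

Exact binomial: n=17, k=11, p₀=2/5=0.4000
P(X≥11) from Σ C(n,i)·p₀^i·(1−p₀)^(n−i)
p-value (one-sided, H₁ greater) = 0.03481
At α=0.1: p < α → reject H₀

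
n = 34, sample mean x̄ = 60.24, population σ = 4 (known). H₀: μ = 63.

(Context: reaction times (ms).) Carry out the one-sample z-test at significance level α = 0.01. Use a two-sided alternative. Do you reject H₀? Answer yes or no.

reject H₀: yes

SE = σ/√n = 4/√34 = 0.6860
z = (x̄−μ₀)/SE = (60.24−63)/0.6860 = -4.0234
p-value (two-sided) = 0.00006
At α=0.01: p < α → reject H₀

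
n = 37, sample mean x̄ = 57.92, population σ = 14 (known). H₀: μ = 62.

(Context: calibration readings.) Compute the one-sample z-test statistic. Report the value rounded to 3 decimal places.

test statistic = -1.773

SE = σ/√n = 14/√37 = 2.3016
z = (x̄−μ₀)/SE = (57.92−62)/2.3016 = -1.7727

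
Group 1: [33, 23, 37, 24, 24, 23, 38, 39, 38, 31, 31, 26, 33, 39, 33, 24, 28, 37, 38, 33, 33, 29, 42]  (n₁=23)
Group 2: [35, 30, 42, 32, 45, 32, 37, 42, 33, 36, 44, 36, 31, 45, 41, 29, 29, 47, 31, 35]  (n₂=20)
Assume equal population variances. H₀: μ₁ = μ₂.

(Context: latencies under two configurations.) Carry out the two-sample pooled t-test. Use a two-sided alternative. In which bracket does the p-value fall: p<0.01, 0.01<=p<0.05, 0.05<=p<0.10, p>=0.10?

x̄₁=32.000, s₁=5.947, n₁=23
x̄₂=36.600, s₂=5.915, n₂=20
s_p² = [22·5.947² + 19·5.915²]/41 = 35.1902
SE = √(s_p²·(1/23+1/20)) = 1.8137
t = (32.000−36.600)/1.8137 = -2.5362
df = 41
p-value (two-sided) = 0.01511
→ bracket: 0.01<=p<0.05

p-value bracket: 0.01<=p<0.05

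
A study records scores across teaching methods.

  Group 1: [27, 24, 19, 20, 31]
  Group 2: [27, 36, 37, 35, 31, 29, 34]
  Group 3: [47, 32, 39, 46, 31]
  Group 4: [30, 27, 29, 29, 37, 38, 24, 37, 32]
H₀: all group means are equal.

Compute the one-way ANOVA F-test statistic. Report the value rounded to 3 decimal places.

test statistic = 6.733

Group means [24.20, 32.71, 39.00, 31.44], grand mean 31.846
SSB = Σnᵢ(x̄ᵢ−x̄)² = 554.934; SSW = ΣΣ(x−x̄ᵢ)² = 604.451
MSB = 554.934/3 = 184.9779; MSW = 604.451/22 = 27.4750
F = MSB/MSW = 6.7326
df = (3, 22)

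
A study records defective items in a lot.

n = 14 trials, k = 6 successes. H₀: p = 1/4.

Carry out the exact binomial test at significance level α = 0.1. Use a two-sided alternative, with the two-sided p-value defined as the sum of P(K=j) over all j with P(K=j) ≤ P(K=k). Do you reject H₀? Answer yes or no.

Exact binomial: n=14, k=6, p₀=1/4=0.2500
P(X=j) = C(n,j)·p₀^j·(1−p₀)^(n−j); p = Σ P(X=j) over j with P(X=j) ≤ P(X=6)
p-value (two-sided) = 0.12949
At α=0.1: p ≥ α → fail to reject H₀

reject H₀: no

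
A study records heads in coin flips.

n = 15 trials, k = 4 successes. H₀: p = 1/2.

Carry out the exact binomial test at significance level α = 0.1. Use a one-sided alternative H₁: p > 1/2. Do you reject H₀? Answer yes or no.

reject H₀: no

Exact binomial: n=15, k=4, p₀=1/2=0.5000
P(X≥4) from Σ C(n,i)·p₀^i·(1−p₀)^(n−i)
p-value (one-sided, H₁ greater) = 0.98242
At α=0.1: p ≥ α → fail to reject H₀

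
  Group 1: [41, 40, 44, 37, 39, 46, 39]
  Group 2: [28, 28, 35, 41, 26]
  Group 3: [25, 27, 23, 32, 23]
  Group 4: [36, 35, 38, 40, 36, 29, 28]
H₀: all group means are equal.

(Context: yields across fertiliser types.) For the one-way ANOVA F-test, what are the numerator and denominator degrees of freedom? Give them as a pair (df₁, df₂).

k = 4 groups, N = 24 total
df = (k−1, N−k) = (4−1, 24−4) = (3, 20)

degrees of freedom = [3, 20]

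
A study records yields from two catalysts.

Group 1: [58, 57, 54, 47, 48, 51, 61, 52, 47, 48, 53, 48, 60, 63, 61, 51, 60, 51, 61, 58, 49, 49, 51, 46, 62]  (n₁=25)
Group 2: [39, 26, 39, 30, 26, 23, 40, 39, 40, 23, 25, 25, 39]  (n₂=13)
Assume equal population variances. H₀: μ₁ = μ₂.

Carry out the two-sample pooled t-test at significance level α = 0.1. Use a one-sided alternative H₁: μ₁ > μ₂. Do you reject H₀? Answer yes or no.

reject H₀: yes

x̄₁=53.840, s₁=5.647, n₁=25
x̄₂=31.846, s₂=7.414, n₂=13
s_p² = [24·5.647² + 12·7.414²]/36 = 39.5848
SE = √(s_p²·(1/25+1/13)) = 2.1514
t = (53.840−31.846)/2.1514 = 10.2232
df = 36
p-value (one-sided, H₁ greater) = 0.00000
At α=0.1: p < α → reject H₀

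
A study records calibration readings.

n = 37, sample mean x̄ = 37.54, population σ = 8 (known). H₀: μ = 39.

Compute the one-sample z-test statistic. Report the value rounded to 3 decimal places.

SE = σ/√n = 8/√37 = 1.3152
z = (x̄−μ₀)/SE = (37.54−39)/1.3152 = -1.1101

test statistic = -1.110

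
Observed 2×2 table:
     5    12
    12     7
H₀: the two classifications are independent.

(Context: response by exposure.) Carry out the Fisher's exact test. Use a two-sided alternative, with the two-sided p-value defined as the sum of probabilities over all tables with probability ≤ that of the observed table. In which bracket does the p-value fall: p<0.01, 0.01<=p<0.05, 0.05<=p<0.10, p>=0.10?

Margins: r₁=17, r₂=19, c₁=17, c₂=19, n=36
p_obs = C(17,5)·C(19,12)/C(36,17); sum pmf over tables with pmf ≤ p_obs
p-value (two-sided) = 0.05428
→ bracket: 0.05<=p<0.10

p-value bracket: 0.05<=p<0.10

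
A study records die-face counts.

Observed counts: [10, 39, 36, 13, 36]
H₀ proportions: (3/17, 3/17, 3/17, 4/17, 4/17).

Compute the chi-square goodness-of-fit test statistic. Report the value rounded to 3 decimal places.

n = 134; E_i = n·p_i = [23.65, 23.65, 23.65, 31.53, 31.53]
χ² = (10−23.65)²/23.65 + (39−23.65)²/23.65 + (36−23.65)²/23.65 + (13−31.53)²/31.53 + (36−31.53)²/31.53 = 35.8203
df = 4

test statistic = 35.820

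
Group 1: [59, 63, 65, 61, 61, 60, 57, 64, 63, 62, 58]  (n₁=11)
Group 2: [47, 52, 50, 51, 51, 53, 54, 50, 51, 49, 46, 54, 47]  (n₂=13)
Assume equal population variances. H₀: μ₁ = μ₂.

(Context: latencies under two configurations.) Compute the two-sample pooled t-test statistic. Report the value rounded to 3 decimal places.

test statistic = 10.276

x̄₁=61.182, s₁=2.523, n₁=11
x̄₂=50.385, s₂=2.599, n₂=13
s_p² = [10·2.523² + 12·2.599²]/22 = 6.5779
SE = √(s_p²·(1/11+1/13)) = 1.0507
t = (61.182−50.385)/1.0507 = 10.2762
df = 22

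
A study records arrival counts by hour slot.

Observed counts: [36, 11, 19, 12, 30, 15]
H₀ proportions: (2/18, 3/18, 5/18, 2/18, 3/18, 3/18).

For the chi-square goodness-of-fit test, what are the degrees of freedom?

df = k − 1 = 6 − 1 = 5

degrees of freedom = 5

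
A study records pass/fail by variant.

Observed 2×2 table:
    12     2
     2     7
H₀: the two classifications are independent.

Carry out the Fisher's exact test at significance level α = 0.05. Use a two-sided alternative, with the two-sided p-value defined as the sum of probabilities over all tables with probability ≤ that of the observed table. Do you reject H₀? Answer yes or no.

Margins: r₁=14, r₂=9, c₁=14, c₂=9, n=23
p_obs = C(14,12)·C(9,2)/C(23,14); sum pmf over tables with pmf ≤ p_obs
p-value (two-sided) = 0.00661
At α=0.05: p < α → reject H₀

reject H₀: yes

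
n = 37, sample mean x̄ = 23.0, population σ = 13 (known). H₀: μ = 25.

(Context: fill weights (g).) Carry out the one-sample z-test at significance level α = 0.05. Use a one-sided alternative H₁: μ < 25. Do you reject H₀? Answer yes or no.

SE = σ/√n = 13/√37 = 2.1372
z = (x̄−μ₀)/SE = (23.0−25)/2.1372 = -0.9358
p-value (one-sided, H₁ less) = 0.17469
At α=0.05: p ≥ α → fail to reject H₀

reject H₀: no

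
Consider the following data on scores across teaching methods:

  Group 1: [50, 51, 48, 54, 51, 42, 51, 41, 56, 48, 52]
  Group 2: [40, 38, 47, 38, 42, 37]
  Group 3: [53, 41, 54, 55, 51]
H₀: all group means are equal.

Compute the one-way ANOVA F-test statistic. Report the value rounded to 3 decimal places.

test statistic = 9.422

Group means [49.45, 40.33, 50.80], grand mean 47.273
SSB = Σnᵢ(x̄ᵢ−x̄)² = 403.503; SSW = ΣΣ(x−x̄ᵢ)² = 406.861
MSB = 403.503/2 = 201.7515; MSW = 406.861/19 = 21.4137
F = MSB/MSW = 9.4216
df = (2, 19)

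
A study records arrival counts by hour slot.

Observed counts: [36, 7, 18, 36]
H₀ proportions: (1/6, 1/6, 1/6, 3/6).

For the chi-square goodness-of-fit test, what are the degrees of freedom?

df = k − 1 = 4 − 1 = 3

degrees of freedom = 3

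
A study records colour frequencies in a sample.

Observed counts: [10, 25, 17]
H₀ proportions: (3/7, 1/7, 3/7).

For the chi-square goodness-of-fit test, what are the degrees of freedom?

df = k − 1 = 3 − 1 = 2

degrees of freedom = 2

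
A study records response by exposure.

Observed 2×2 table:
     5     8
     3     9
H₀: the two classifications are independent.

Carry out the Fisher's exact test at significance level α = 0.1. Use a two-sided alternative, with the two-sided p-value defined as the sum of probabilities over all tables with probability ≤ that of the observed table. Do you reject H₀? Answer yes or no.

Margins: r₁=13, r₂=12, c₁=8, c₂=17, n=25
p_obs = C(13,5)·C(12,3)/C(25,8); sum pmf over tables with pmf ≤ p_obs
p-value (two-sided) = 0.67277
At α=0.1: p ≥ α → fail to reject H₀

reject H₀: no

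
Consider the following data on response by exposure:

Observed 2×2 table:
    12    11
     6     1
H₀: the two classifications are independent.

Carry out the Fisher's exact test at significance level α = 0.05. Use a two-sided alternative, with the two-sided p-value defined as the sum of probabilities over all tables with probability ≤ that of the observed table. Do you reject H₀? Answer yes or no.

Margins: r₁=23, r₂=7, c₁=18, c₂=12, n=30
p_obs = C(23,12)·C(7,6)/C(30,18); sum pmf over tables with pmf ≤ p_obs
p-value (two-sided) = 0.19314
At α=0.05: p ≥ α → fail to reject H₀

reject H₀: no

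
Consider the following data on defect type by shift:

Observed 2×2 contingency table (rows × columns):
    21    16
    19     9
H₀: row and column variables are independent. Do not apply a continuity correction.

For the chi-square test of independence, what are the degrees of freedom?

degrees of freedom = 1

df = (r−1)(c−1) = (2−1)·(2−1) = 1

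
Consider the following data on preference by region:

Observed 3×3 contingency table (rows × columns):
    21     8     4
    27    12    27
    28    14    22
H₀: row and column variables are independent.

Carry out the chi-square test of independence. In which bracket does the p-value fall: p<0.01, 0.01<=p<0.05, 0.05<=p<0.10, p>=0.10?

Row totals [33, 66, 64], col totals [76, 34, 53], n=163
χ² = (21−15.39)²/15.39 + (8−6.88)²/6.88 + (4−10.73)²/10.73 + (27−30.77)²/30.77 + (12−13.77)²/13.77 + (27−21.46)²/21.46 + (28−29.84)²/29.84 + (14−13.35)²/13.35 + (22−20.81)²/20.81 = 8.7830
df = 4
p-value (upper-tail) = 0.06676
→ bracket: 0.05<=p<0.10

p-value bracket: 0.05<=p<0.10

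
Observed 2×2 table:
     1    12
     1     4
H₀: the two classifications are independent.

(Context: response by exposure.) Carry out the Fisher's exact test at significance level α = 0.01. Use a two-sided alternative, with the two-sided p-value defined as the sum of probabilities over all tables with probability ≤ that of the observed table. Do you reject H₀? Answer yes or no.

reject H₀: no

Margins: r₁=13, r₂=5, c₁=2, c₂=16, n=18
p_obs = C(13,1)·C(5,1)/C(18,2); sum pmf over tables with pmf ≤ p_obs
p-value (two-sided) = 0.49020
At α=0.01: p ≥ α → fail to reject H₀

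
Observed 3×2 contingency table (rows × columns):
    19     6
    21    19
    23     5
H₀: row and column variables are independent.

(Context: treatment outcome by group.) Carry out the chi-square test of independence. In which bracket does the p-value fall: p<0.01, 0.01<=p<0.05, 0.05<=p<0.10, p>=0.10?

p-value bracket: 0.01<=p<0.05

Row totals [25, 40, 28], col totals [63, 30], n=93
χ² = (19−16.94)²/16.94 + (6−8.06)²/8.06 + (21−27.10)²/27.10 + (19−12.90)²/12.90 + (23−18.97)²/18.97 + (5−9.03)²/9.03 = 7.6900
df = 2
p-value (upper-tail) = 0.02139
→ bracket: 0.01<=p<0.05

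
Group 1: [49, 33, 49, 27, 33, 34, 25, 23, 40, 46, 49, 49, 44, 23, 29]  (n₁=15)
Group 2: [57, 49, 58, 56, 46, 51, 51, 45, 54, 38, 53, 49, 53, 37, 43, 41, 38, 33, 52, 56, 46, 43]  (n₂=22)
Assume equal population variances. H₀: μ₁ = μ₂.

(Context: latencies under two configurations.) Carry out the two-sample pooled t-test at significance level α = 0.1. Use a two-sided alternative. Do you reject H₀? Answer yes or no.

x̄₁=36.867, s₁=10.197, n₁=15
x̄₂=47.682, s₂=7.207, n₂=22
s_p² = [14·10.197² + 21·7.207²]/35 = 72.7573
SE = √(s_p²·(1/15+1/22)) = 2.8562
t = (36.867−47.682)/2.8562 = -3.7866
df = 35
p-value (two-sided) = 0.00058
At α=0.1: p < α → reject H₀

reject H₀: yes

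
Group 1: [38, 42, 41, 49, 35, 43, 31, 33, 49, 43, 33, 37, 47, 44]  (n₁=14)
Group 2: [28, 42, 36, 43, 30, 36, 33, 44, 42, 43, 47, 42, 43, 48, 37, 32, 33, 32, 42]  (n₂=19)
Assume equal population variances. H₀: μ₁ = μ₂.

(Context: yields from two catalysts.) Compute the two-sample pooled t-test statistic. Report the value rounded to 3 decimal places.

test statistic = 0.844

x̄₁=40.357, s₁=5.982, n₁=14
x̄₂=38.579, s₂=5.984, n₂=19
s_p² = [13·5.982² + 18·5.984²]/31 = 35.8015
SE = √(s_p²·(1/14+1/19)) = 2.1075
t = (40.357−38.579)/2.1075 = 0.8437
df = 31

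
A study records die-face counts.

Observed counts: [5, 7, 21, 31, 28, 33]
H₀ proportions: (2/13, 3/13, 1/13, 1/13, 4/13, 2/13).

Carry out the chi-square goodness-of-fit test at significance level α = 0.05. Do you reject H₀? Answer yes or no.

reject H₀: yes

n = 125; E_i = n·p_i = [19.23, 28.85, 9.62, 9.62, 38.46, 19.23]
χ² = (5−19.23)²/19.23 + (7−28.85)²/28.85 + (21−9.62)²/9.62 + (31−9.62)²/9.62 + (28−38.46)²/38.46 + (33−19.23)²/19.23 = 100.8187
df = 5
p-value (upper-tail) = 0.00000
At α=0.05: p < α → reject H₀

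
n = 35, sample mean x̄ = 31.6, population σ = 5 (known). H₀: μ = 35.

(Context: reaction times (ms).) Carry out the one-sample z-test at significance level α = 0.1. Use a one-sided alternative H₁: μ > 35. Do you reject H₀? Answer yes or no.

reject H₀: no

SE = σ/√n = 5/√35 = 0.8452
z = (x̄−μ₀)/SE = (31.6−35)/0.8452 = -4.0229
p-value (one-sided, H₁ greater) = 0.99997
At α=0.1: p ≥ α → fail to reject H₀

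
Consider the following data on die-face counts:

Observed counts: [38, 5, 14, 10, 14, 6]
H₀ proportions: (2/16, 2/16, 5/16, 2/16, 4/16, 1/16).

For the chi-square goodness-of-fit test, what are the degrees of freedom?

df = k − 1 = 6 − 1 = 5

degrees of freedom = 5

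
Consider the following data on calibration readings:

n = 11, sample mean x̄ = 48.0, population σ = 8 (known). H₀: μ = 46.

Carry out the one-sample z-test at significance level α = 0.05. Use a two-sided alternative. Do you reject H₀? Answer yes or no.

reject H₀: no

SE = σ/√n = 8/√11 = 2.4121
z = (x̄−μ₀)/SE = (48.0−46)/2.4121 = 0.8292
p-value (two-sided) = 0.40702
At α=0.05: p ≥ α → fail to reject H₀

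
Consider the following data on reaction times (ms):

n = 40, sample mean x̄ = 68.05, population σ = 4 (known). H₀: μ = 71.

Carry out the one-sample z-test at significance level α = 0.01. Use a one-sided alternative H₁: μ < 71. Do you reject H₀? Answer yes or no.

SE = σ/√n = 4/√40 = 0.6325
z = (x̄−μ₀)/SE = (68.05−71)/0.6325 = -4.6644
p-value (one-sided, H₁ less) = 0.00000
At α=0.01: p < α → reject H₀

reject H₀: yes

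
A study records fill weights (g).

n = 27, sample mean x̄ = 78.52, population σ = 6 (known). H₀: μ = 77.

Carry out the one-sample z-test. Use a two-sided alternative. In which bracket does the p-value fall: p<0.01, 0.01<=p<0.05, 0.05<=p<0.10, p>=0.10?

SE = σ/√n = 6/√27 = 1.1547
z = (x̄−μ₀)/SE = (78.52−77)/1.1547 = 1.3164
p-value (two-sided) = 0.18805
→ bracket: p>=0.10

p-value bracket: p>=0.10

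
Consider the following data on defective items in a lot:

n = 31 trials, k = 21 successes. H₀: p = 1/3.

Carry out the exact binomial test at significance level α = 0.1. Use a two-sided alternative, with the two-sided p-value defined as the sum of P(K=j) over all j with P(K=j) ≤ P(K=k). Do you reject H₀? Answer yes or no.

Exact binomial: n=31, k=21, p₀=1/3=0.3333
P(X=j) = C(n,j)·p₀^j·(1−p₀)^(n−j); p = Σ P(X=j) over j with P(X=j) ≤ P(X=21)
p-value (two-sided) = 0.00015
At α=0.1: p < α → reject H₀

reject H₀: yes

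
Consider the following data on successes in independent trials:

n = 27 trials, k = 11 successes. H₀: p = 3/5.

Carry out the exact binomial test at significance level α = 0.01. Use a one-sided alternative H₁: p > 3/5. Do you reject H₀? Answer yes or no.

reject H₀: no

Exact binomial: n=27, k=11, p₀=3/5=0.6000
P(X≥11) from Σ C(n,i)·p₀^i·(1−p₀)^(n−i)
p-value (one-sided, H₁ greater) = 0.98662
At α=0.01: p ≥ α → fail to reject H₀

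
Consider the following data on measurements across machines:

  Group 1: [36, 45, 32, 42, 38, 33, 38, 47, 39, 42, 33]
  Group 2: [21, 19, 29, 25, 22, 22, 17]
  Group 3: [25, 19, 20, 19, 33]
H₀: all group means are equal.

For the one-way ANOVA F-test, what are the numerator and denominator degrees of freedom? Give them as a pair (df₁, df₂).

degrees of freedom = [2, 20]

k = 3 groups, N = 23 total
df = (k−1, N−k) = (3−1, 23−3) = (2, 20)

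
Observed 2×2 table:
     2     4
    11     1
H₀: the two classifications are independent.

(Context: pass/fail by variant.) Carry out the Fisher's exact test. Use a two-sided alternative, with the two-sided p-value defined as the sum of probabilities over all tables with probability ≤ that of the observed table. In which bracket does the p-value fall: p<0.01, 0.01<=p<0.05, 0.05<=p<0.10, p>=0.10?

Margins: r₁=6, r₂=12, c₁=13, c₂=5, n=18
p_obs = C(6,2)·C(12,11)/C(18,13); sum pmf over tables with pmf ≤ p_obs
p-value (two-sided) = 0.02171
→ bracket: 0.01<=p<0.05

p-value bracket: 0.01<=p<0.05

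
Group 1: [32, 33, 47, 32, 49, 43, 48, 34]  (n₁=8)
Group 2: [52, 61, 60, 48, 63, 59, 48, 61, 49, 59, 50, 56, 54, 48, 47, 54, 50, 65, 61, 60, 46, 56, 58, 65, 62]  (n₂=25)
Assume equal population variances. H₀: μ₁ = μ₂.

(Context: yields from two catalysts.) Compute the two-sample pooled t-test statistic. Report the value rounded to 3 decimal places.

x̄₁=39.750, s₁=7.704, n₁=8
x̄₂=55.680, s₂=6.095, n₂=25
s_p² = [7·7.704² + 24·6.095²]/31 = 42.1594
SE = √(s_p²·(1/8+1/25)) = 2.6375
t = (39.750−55.680)/2.6375 = -6.0399
df = 31

test statistic = -6.040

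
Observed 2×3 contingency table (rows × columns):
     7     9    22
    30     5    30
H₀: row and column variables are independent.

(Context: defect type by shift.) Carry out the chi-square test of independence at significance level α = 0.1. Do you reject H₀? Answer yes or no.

Row totals [38, 65], col totals [37, 14, 52], n=103
χ² = (7−13.65)²/13.65 + (9−5.17)²/5.17 + (22−19.18)²/19.18 + (30−23.35)²/23.35 + (5−8.83)²/8.83 + (30−32.82)²/32.82 = 10.3011
df = 2
p-value (upper-tail) = 0.00580
At α=0.1: p < α → reject H₀

reject H₀: yes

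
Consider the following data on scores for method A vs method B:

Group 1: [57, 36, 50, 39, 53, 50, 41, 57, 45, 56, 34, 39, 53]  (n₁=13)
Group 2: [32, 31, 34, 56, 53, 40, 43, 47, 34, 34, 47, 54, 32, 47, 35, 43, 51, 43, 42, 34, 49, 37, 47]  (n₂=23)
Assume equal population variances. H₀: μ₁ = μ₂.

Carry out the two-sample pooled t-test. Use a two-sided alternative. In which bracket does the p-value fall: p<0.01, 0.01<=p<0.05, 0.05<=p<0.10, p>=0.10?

p-value bracket: 0.05<=p<0.10

x̄₁=46.923, s₁=8.311, n₁=13
x̄₂=41.957, s₂=7.830, n₂=23
s_p² = [12·8.311² + 22·7.830²]/34 = 64.0553
SE = √(s_p²·(1/13+1/23)) = 2.7771
t = (46.923−41.957)/2.7771 = 1.7884
df = 34
p-value (two-sided) = 0.08263
→ bracket: 0.05<=p<0.10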